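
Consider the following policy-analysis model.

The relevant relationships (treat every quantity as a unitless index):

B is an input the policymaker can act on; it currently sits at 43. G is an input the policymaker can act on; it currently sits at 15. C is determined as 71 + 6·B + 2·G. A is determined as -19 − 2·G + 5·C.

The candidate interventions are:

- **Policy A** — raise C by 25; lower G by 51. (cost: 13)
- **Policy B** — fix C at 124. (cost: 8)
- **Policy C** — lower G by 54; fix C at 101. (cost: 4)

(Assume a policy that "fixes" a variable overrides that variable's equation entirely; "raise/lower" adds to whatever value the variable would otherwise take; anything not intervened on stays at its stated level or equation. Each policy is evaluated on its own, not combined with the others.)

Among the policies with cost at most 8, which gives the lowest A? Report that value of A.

Policy B (C := 124):
  B = 43
  G = 15
  C = 124
  A = -19 − 2·15 + 5·124 = 571
Policy C (G − 54, C := 101):
  B = 43
  G = 15 − 54 = -39
  C = 101
  A = -19 − 2·(-39) + 5·101 = 564
Comparing — Policy B: A=571, Policy C: A=564. Lowest is 564 (Policy C).

564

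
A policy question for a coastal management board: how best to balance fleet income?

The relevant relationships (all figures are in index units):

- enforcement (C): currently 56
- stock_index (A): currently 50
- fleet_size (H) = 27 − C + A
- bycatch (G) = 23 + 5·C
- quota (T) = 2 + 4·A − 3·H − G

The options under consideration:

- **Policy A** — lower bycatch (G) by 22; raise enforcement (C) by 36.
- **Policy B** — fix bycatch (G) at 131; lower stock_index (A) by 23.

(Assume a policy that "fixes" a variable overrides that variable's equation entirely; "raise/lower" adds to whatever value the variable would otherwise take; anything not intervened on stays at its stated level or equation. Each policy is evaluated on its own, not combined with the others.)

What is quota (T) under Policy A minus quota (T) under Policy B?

Policy A (G − 22, C + 36):
  C = 56 + 36 = 92
  A = 50
  H = 27 − 92 + 50 = -15
  G = 23 + 5·92 (−22 from intervention) = 461
  T = 2 + 4·50 − 3·(-15) − 461 = -214
Policy B (G := 131, A − 23):
  C = 56
  A = 50 − 23 = 27
  H = 27 − 56 + 27 = -2
  G = 131
  T = 2 + 4·27 − 3·(-2) − 131 = -15
T: -214 − (-15) = -199

-199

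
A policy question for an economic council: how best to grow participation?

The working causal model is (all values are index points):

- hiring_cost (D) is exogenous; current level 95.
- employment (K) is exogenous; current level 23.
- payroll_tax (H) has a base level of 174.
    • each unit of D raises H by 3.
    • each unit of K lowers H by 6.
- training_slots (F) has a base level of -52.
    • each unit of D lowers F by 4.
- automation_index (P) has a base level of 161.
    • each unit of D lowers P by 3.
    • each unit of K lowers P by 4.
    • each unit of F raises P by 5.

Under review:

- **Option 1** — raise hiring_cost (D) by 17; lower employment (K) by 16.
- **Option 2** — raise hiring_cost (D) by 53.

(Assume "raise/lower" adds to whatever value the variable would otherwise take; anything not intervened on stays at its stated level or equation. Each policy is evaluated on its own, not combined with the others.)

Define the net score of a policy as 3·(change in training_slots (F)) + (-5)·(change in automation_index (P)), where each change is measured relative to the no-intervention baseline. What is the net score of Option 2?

5459

Baseline:
  D = 95
  K = 23
  F = -52 − 4·95 = -432
  P = 161 − 3·95 − 4·23 + 5·(-432) = -2376
Option 2 (D + 53):
  D = 95 + 53 = 148
  K = 23
  F = -52 − 4·148 = -644
  P = 161 − 3·148 − 4·23 + 5·(-644) = -3595
ΔF = -644 − (-432) = -212; ΔP = -3595 − (-2376) = -1219
Score = 3·(-212) + (-5)·(-1219) = 5459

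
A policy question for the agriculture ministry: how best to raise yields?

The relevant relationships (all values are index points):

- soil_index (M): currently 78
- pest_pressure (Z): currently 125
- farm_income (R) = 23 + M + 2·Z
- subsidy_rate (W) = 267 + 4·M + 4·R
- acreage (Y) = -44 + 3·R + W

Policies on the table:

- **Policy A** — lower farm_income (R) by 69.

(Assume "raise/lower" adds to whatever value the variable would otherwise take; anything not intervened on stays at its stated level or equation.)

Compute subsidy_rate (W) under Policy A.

Policy A (R − 69):
  M = 78
  Z = 125
  R = 23 + 78 + 2·125 (−69 from intervention) = 282
  W = 267 + 4·78 + 4·282 = 1707

1707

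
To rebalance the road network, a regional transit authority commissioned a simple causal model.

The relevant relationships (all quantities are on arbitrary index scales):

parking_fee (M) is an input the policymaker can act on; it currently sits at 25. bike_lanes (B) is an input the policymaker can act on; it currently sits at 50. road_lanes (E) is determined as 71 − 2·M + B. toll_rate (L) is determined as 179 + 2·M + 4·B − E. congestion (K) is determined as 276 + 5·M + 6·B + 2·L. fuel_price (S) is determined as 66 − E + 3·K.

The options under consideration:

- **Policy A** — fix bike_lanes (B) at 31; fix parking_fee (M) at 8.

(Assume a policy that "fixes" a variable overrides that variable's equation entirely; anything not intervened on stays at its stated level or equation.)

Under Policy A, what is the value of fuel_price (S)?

2884

Policy A (B := 31, M := 8):
  M = 8
  B = 31
  E = 71 − 2·8 + 31 = 86
  L = 179 + 2·8 + 4·31 − 86 = 233
  K = 276 + 5·8 + 6·31 + 2·233 = 968
  S = 66 − 86 + 3·968 = 2884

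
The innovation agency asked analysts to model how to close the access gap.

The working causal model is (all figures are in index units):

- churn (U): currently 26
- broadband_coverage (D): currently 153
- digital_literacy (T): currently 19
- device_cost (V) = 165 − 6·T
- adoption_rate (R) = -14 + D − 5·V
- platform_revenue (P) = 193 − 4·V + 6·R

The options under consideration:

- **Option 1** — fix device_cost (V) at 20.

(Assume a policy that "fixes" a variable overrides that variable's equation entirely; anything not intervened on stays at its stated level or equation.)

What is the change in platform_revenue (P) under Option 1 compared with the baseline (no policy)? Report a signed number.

Baseline:
  D = 153
  T = 19
  V = 165 − 6·19 = 51
  R = -14 + 153 − 5·51 = -116
  P = 193 − 4·51 + 6·(-116) = -707
Option 1 (V := 20):
  D = 153
  T = 19
  V = 20
  R = -14 + 153 − 5·20 = 39
  P = 193 − 4·20 + 6·39 = 347
Change in P: 347 − (-707) = 1054

1054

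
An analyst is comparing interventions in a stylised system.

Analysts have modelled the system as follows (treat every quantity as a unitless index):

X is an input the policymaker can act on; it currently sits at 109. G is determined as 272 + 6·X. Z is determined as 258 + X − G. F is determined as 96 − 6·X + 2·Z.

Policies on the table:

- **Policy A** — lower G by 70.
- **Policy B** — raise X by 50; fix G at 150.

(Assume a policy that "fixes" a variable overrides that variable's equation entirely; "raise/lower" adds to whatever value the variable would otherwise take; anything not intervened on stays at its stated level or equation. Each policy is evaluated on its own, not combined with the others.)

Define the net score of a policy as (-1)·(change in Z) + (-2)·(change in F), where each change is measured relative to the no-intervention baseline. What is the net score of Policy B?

-3530

Baseline:
  X = 109
  G = 272 + 6·109 = 926
  Z = 258 + 109 − 926 = -559
  F = 96 − 6·109 + 2·(-559) = -1676
Policy B (X + 50, G := 150):
  X = 109 + 50 = 159
  G = 150
  Z = 258 + 159 − 150 = 267
  F = 96 − 6·159 + 2·267 = -324
ΔZ = 267 − (-559) = 826; ΔF = -324 − (-1676) = 1352
Score = (-1)·826 + (-2)·1352 = -3530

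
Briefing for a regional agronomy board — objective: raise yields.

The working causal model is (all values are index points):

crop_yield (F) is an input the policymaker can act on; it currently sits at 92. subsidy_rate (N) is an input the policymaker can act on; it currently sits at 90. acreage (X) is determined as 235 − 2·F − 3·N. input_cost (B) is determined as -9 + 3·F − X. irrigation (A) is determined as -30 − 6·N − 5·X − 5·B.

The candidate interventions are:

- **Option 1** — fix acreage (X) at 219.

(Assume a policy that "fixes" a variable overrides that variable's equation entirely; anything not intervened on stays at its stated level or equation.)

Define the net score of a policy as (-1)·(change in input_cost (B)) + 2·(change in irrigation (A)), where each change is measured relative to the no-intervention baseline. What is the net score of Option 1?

438

Baseline:
  F = 92
  N = 90
  X = 235 − 2·92 − 3·90 = -219
  B = -9 + 3·92 − (-219) = 486
  A = -30 − 6·90 − 5·(-219) − 5·486 = -1905
Option 1 (X := 219):
  F = 92
  N = 90
  X = 219
  B = -9 + 3·92 − 219 = 48
  A = -30 − 6·90 − 5·219 − 5·48 = -1905
ΔB = 48 − 486 = -438; ΔA = -1905 − (-1905) = 0
Score = (-1)·(-438) + 2·0 = 438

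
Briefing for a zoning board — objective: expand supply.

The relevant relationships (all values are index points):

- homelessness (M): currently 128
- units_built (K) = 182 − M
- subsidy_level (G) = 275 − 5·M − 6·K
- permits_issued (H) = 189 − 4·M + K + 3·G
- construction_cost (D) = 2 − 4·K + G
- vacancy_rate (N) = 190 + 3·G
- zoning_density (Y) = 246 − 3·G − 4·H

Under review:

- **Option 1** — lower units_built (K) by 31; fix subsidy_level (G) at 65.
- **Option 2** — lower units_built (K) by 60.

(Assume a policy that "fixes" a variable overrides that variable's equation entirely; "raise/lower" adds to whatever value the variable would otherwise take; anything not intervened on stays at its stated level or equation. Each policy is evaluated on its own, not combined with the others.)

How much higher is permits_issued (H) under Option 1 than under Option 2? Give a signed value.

1211

Option 1 (K − 31, G := 65):
  M = 128
  K = 182 − 128 (−31 from intervention) = 23
  G = 65
  H = 189 − 4·128 + 23 + 3·65 = -105
Option 2 (K − 60):
  M = 128
  K = 182 − 128 (−60 from intervention) = -6
  G = 275 − 5·128 − 6·(-6) = -329
  H = 189 − 4·128 + (-6) + 3·(-329) = -1316
H: -105 − (-1316) = 1211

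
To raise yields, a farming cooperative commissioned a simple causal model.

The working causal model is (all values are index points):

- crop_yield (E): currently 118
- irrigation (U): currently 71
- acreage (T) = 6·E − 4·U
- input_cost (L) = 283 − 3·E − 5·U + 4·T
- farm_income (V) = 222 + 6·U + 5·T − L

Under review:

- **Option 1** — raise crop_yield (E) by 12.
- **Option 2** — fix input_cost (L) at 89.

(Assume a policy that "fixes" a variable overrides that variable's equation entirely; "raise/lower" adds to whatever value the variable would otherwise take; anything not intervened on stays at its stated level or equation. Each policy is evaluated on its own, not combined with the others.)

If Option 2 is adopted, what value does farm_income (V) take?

2679

Option 2 (L := 89):
  E = 118
  U = 71
  T = 0 + 6·118 − 4·71 = 424
  L = 89
  V = 222 + 6·71 + 5·424 − 89 = 2679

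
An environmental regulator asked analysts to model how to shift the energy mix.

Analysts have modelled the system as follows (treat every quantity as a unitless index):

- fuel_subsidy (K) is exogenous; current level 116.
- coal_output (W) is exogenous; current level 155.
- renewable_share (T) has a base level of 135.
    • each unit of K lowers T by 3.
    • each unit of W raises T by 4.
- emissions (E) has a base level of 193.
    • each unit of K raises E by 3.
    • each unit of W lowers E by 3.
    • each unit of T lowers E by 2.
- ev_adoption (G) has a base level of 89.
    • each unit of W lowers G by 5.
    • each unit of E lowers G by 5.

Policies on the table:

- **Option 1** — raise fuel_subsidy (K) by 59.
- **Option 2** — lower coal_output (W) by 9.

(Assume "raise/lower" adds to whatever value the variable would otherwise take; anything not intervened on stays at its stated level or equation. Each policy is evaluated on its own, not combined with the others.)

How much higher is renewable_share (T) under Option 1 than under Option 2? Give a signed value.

Option 1 (K + 59):
  K = 116 + 59 = 175
  W = 155
  T = 135 − 3·175 + 4·155 = 230
Option 2 (W − 9):
  K = 116
  W = 155 − 9 = 146
  T = 135 − 3·116 + 4·146 = 371
T: 230 − 371 = -141

-141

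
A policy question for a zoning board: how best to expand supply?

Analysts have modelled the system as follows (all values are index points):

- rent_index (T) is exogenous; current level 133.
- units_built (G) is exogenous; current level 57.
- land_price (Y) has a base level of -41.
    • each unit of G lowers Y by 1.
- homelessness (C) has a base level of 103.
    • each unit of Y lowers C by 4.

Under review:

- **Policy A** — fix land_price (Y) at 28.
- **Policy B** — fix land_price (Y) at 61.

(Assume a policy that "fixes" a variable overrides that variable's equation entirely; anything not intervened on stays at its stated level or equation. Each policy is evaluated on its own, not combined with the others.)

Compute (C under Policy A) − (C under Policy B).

Policy A (Y := 28):
  G = 57
  Y = 28
  C = 103 − 4·28 = -9
Policy B (Y := 61):
  G = 57
  Y = 61
  C = 103 − 4·61 = -141
C: -9 − (-141) = 132

132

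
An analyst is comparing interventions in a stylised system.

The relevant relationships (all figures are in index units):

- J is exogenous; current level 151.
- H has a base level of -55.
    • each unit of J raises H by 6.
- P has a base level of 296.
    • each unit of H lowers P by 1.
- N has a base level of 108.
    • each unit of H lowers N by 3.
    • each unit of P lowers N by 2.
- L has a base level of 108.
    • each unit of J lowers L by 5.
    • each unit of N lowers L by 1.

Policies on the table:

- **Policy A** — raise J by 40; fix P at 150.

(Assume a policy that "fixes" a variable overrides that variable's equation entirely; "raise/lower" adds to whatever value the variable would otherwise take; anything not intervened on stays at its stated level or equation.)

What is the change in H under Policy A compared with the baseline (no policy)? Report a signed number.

Baseline:
  J = 151
  H = -55 + 6·151 = 851
Policy A (J + 40, P := 150):
  J = 151 + 40 = 191
  H = -55 + 6·191 = 1091
Change in H: 1091 − 851 = 240

240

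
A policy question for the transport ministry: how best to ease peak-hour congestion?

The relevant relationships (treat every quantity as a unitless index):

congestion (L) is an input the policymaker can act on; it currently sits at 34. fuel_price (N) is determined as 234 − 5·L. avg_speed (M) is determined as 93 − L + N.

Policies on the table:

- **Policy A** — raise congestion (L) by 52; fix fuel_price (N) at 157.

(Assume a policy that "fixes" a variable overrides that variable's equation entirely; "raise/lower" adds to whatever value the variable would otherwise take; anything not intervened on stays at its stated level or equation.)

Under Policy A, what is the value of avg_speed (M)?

164

Policy A (L + 52, N := 157):
  L = 34 + 52 = 86
  N = 157
  M = 93 − 86 + 157 = 164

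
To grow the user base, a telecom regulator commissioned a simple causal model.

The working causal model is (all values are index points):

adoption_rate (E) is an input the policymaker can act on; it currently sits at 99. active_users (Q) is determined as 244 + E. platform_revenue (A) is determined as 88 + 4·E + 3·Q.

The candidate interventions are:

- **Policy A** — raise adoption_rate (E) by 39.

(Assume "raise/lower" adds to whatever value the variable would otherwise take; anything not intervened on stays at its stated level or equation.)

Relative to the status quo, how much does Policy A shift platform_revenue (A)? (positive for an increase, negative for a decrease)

Baseline:
  E = 99
  Q = 244 + 99 = 343
  A = 88 + 4·99 + 3·343 = 1513
Policy A (E + 39):
  E = 99 + 39 = 138
  Q = 244 + 138 = 382
  A = 88 + 4·138 + 3·382 = 1786
Change in A: 1786 − 1513 = 273

273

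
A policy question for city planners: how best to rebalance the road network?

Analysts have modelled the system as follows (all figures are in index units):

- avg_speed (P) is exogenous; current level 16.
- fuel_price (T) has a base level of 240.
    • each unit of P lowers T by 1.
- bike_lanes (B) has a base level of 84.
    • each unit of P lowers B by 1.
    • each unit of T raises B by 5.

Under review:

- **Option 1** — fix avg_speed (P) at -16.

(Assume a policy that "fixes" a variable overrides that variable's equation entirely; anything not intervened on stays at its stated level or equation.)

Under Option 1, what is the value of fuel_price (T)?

Option 1 (P := -16):
  P = -16
  T = 240 − (-16) = 256

256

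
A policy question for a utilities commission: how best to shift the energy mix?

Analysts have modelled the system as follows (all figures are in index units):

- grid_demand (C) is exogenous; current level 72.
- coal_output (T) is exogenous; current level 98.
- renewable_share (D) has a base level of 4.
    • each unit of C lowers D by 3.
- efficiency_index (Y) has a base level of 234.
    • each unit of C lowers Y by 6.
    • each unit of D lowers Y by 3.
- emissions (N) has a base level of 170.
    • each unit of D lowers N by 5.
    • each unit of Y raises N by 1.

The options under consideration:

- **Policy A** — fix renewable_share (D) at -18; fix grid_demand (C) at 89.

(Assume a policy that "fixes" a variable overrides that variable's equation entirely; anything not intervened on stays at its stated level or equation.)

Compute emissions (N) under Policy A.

Policy A (D := -18, C := 89):
  C = 89
  D = -18
  Y = 234 − 6·89 − 3·(-18) = -246
  N = 170 − 5·(-18) + (-246) = 14

14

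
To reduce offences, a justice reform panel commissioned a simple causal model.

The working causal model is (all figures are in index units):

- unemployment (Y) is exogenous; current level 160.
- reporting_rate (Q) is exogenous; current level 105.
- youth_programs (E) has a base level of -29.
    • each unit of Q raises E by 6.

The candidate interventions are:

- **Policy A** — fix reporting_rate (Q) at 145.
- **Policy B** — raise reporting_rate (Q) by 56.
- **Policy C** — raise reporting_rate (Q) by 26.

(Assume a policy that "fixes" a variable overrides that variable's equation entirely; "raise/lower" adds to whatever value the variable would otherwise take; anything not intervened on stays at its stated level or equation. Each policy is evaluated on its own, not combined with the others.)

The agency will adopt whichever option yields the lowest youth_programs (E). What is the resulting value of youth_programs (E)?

Policy A (Q := 145):
  Q = 145
  E = -29 + 6·145 = 841
Policy B (Q + 56):
  Q = 105 + 56 = 161
  E = -29 + 6·161 = 937
Policy C (Q + 26):
  Q = 105 + 26 = 131
  E = -29 + 6·131 = 757
Comparing — Policy A: E=841, Policy B: E=937, Policy C: E=757. Lowest is 757 (Policy C).

757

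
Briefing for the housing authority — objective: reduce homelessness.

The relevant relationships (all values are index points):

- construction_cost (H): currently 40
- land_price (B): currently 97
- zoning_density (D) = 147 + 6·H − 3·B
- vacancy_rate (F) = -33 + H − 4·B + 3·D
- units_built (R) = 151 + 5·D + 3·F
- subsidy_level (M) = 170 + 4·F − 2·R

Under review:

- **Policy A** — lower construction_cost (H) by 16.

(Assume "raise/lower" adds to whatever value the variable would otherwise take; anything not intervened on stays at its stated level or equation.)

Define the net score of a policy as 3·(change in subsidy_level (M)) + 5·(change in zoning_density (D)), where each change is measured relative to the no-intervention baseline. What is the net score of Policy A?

Baseline:
  H = 40
  B = 97
  D = 147 + 6·40 − 3·97 = 96
  F = -33 + 40 − 4·97 + 3·96 = -93
  R = 151 + 5·96 + 3·(-93) = 352
  M = 170 + 4·(-93) − 2·352 = -906
Policy A (H − 16):
  H = 40 − 16 = 24
  B = 97
  D = 147 + 6·24 − 3·97 = 0
  F = -33 + 24 − 4·97 + 3·0 = -397
  R = 151 + 5·0 + 3·(-397) = -1040
  M = 170 + 4·(-397) − 2·(-1040) = 662
ΔM = 662 − (-906) = 1568; ΔD = 0 − 96 = -96
Score = 3·1568 + 5·(-96) = 4224

4224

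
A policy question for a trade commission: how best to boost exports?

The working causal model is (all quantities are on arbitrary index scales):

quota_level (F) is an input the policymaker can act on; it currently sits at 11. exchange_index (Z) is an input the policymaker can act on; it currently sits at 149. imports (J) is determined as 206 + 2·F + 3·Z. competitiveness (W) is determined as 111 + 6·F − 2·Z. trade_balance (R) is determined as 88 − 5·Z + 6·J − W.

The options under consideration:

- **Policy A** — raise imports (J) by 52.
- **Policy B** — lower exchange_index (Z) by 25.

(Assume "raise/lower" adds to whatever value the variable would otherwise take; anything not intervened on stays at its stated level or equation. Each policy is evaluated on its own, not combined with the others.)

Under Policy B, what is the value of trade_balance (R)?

3139

Policy B (Z − 25):
  F = 11
  Z = 149 − 25 = 124
  J = 206 + 2·11 + 3·124 = 600
  W = 111 + 6·11 − 2·124 = -71
  R = 88 − 5·124 + 6·600 − (-71) = 3139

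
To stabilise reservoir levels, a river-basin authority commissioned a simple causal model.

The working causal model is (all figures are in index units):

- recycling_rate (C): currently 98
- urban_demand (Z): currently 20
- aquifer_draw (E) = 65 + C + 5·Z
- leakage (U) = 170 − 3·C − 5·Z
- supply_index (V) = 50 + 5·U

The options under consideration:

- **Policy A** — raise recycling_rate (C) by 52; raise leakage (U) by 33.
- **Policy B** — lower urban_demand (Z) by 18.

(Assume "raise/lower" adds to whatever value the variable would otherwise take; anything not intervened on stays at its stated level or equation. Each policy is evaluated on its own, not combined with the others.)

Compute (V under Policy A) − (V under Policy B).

Policy A (C + 52, U + 33):
  C = 98 + 52 = 150
  Z = 20
  U = 170 − 3·150 − 5·20 (+33 from intervention) = -347
  V = 50 + 5·(-347) = -1685
Policy B (Z − 18):
  C = 98
  Z = 20 − 18 = 2
  U = 170 − 3·98 − 5·2 = -134
  V = 50 + 5·(-134) = -620
V: -1685 − (-620) = -1065

-1065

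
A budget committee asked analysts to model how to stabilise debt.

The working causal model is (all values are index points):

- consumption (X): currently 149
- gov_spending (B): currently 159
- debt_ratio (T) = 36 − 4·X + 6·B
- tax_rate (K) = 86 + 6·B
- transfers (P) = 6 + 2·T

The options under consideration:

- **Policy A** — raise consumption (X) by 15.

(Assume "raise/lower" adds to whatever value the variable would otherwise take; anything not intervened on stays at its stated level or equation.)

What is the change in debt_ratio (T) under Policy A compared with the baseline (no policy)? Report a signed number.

-60

Baseline:
  X = 149
  B = 159
  T = 36 − 4·149 + 6·159 = 394
Policy A (X + 15):
  X = 149 + 15 = 164
  B = 159
  T = 36 − 4·164 + 6·159 = 334
Change in T: 334 − 394 = -60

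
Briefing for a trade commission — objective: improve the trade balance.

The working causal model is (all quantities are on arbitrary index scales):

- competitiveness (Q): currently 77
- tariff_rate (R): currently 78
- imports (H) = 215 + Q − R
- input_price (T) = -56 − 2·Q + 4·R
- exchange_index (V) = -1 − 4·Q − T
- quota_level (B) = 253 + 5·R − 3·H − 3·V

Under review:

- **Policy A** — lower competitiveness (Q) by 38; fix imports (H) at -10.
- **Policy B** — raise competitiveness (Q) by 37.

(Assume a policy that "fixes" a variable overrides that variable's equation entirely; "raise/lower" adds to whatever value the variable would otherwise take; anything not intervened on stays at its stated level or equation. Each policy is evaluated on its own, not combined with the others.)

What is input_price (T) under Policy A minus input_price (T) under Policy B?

150

Policy A (Q − 38, H := -10):
  Q = 77 − 38 = 39
  R = 78
  T = -56 − 2·39 + 4·78 = 178
Policy B (Q + 37):
  Q = 77 + 37 = 114
  R = 78
  T = -56 − 2·114 + 4·78 = 28
T: 178 − 28 = 150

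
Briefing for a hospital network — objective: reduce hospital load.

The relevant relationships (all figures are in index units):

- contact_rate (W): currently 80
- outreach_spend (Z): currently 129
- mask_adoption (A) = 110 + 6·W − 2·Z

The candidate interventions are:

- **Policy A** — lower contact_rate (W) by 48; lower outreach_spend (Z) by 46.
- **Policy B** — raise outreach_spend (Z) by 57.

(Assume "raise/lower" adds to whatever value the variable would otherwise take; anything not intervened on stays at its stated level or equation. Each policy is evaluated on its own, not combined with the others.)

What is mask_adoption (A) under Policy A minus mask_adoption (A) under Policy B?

-82

Policy A (W − 48, Z − 46):
  W = 80 − 48 = 32
  Z = 129 − 46 = 83
  A = 110 + 6·32 − 2·83 = 136
Policy B (Z + 57):
  W = 80
  Z = 129 + 57 = 186
  A = 110 + 6·80 − 2·186 = 218
A: 136 − 218 = -82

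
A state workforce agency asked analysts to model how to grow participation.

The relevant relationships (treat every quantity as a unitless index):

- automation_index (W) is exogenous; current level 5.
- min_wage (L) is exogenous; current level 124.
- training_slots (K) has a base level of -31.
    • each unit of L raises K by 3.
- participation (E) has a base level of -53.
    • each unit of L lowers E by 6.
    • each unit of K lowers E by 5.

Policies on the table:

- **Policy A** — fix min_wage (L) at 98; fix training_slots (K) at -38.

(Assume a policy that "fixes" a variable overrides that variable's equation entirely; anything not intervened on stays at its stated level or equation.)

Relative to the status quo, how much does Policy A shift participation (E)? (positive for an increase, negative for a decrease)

2051

Baseline:
  L = 124
  K = -31 + 3·124 = 341
  E = -53 − 6·124 − 5·341 = -2502
Policy A (L := 98, K := -38):
  L = 98
  K = -38
  E = -53 − 6·98 − 5·(-38) = -451
Change in E: -451 − (-2502) = 2051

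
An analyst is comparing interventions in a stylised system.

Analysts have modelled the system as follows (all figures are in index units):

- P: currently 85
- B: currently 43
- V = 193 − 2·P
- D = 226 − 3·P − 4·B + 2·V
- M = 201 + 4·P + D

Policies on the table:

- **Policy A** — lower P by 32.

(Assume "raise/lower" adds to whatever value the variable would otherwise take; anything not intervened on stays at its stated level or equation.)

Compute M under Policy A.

482

Policy A (P − 32):
  P = 85 − 32 = 53
  B = 43
  V = 193 − 2·53 = 87
  D = 226 − 3·53 − 4·43 + 2·87 = 69
  M = 201 + 4·53 + 69 = 482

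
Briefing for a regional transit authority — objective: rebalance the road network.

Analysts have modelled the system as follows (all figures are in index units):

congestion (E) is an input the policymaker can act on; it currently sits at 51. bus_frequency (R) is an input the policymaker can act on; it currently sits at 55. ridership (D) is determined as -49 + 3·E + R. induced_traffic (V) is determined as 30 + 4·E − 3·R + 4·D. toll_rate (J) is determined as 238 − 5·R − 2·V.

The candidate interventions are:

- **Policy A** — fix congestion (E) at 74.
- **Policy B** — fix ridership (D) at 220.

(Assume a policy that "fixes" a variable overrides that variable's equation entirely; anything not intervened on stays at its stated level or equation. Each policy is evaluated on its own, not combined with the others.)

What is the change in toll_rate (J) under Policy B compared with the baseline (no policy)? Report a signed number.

-488

Baseline:
  E = 51
  R = 55
  D = -49 + 3·51 + 55 = 159
  V = 30 + 4·51 − 3·55 + 4·159 = 705
  J = 238 − 5·55 − 2·705 = -1447
Policy B (D := 220):
  E = 51
  R = 55
  D = 220
  V = 30 + 4·51 − 3·55 + 4·220 = 949
  J = 238 − 5·55 − 2·949 = -1935
Change in J: -1935 − (-1447) = -488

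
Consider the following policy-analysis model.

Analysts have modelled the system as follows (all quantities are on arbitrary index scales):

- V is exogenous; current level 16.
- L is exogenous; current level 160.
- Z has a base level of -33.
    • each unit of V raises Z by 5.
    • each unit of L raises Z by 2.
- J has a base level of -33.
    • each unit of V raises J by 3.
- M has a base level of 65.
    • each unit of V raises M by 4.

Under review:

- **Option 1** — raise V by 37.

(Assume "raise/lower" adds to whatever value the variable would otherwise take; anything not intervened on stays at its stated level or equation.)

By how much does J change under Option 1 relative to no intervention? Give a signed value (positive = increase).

111

Baseline:
  V = 16
  J = -33 + 3·16 = 15
Option 1 (V + 37):
  V = 16 + 37 = 53
  J = -33 + 3·53 = 126
Change in J: 126 − 15 = 111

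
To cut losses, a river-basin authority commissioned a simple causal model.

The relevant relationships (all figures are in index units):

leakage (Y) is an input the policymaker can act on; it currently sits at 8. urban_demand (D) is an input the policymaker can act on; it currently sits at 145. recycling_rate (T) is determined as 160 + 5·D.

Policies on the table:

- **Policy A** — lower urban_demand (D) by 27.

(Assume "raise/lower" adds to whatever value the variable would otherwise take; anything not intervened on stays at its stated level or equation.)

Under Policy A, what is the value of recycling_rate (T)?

Policy A (D − 27):
  D = 145 − 27 = 118
  T = 160 + 5·118 = 750

750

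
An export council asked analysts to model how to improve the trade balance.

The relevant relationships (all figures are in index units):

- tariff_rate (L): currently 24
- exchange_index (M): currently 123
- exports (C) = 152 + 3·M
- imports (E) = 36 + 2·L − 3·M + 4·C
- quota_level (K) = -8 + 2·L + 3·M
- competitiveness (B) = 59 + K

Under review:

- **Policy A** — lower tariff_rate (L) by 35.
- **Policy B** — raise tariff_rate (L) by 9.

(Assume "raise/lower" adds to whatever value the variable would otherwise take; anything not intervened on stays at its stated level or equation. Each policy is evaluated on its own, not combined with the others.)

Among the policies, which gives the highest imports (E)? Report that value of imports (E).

Policy A (L − 35):
  L = 24 − 35 = -11
  M = 123
  C = 152 + 3·123 = 521
  E = 36 + 2·(-11) − 3·123 + 4·521 = 1729
Policy B (L + 9):
  L = 24 + 9 = 33
  M = 123
  C = 152 + 3·123 = 521
  E = 36 + 2·33 − 3·123 + 4·521 = 1817
Comparing — Policy A: E=1729, Policy B: E=1817. Highest is 1817 (Policy B).

1817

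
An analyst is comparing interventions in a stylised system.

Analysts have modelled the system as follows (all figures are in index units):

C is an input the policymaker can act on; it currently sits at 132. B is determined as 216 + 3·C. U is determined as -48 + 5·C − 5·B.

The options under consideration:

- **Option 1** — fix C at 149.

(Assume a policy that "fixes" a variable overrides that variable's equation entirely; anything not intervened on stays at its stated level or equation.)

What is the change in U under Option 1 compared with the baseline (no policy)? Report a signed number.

Baseline:
  C = 132
  B = 216 + 3·132 = 612
  U = -48 + 5·132 − 5·612 = -2448
Option 1 (C := 149):
  C = 149
  B = 216 + 3·149 = 663
  U = -48 + 5·149 − 5·663 = -2618
Change in U: -2618 − (-2448) = -170

-170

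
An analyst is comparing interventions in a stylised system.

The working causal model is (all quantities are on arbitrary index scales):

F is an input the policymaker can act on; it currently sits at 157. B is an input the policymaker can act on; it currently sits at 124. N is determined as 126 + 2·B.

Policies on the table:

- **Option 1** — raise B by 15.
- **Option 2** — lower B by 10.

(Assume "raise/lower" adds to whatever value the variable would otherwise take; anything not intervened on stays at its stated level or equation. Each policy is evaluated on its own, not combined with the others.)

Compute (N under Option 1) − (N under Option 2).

Option 1 (B + 15):
  B = 124 + 15 = 139
  N = 126 + 2·139 = 404
Option 2 (B − 10):
  B = 124 − 10 = 114
  N = 126 + 2·114 = 354
N: 404 − 354 = 50

50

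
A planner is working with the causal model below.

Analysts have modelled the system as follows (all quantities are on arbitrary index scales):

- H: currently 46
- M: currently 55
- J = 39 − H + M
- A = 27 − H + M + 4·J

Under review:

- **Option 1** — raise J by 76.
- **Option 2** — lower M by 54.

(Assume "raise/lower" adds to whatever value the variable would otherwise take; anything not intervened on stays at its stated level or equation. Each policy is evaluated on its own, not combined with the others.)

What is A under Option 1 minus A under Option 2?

Option 1 (J + 76):
  H = 46
  M = 55
  J = 39 − 46 + 55 (+76 from intervention) = 124
  A = 27 − 46 + 55 + 4·124 = 532
Option 2 (M − 54):
  H = 46
  M = 55 − 54 = 1
  J = 39 − 46 + 1 = -6
  A = 27 − 46 + 1 + 4·(-6) = -42
A: 532 − (-42) = 574

574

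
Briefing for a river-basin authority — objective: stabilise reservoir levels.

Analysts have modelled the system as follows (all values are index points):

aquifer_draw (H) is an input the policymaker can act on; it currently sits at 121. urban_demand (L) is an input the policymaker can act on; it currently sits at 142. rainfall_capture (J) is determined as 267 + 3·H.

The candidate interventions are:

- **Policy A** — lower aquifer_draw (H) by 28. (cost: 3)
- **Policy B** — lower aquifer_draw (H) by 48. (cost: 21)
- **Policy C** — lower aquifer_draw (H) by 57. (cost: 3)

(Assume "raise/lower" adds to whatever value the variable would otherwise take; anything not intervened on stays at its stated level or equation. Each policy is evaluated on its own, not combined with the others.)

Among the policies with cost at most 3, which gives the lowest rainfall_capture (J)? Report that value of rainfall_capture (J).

459

Policy A (H − 28):
  H = 121 − 28 = 93
  J = 267 + 3·93 = 546
Policy C (H − 57):
  H = 121 − 57 = 64
  J = 267 + 3·64 = 459
Comparing — Policy A: J=546, Policy C: J=459. Lowest is 459 (Policy C).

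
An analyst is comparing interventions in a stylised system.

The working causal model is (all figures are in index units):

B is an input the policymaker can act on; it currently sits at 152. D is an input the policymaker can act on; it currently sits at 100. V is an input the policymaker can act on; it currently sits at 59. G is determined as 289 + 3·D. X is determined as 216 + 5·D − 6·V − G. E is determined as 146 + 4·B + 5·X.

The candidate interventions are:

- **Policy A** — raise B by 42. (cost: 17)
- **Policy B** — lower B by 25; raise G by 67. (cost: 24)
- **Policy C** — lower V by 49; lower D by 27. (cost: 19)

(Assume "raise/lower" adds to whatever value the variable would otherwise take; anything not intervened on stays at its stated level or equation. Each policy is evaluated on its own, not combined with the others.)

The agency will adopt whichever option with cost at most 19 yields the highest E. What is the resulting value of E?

819

Policy A (B + 42):
  B = 152 + 42 = 194
  D = 100
  V = 59
  G = 289 + 3·100 = 589
  X = 216 + 5·100 − 6·59 − 589 = -227
  E = 146 + 4·194 + 5·(-227) = -213
Policy C (V − 49, D − 27):
  B = 152
  D = 100 − 27 = 73
  V = 59 − 49 = 10
  G = 289 + 3·73 = 508
  X = 216 + 5·73 − 6·10 − 508 = 13
  E = 146 + 4·152 + 5·13 = 819
Comparing — Policy A: E=-213, Policy C: E=819. Highest is 819 (Policy C).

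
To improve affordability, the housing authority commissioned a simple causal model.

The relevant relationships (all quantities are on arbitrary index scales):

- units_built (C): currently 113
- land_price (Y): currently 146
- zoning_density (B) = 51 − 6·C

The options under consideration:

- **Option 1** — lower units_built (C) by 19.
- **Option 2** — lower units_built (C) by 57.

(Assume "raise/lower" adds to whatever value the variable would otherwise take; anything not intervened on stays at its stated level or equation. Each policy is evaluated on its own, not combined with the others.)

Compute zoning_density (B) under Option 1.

Option 1 (C − 19):
  C = 113 − 19 = 94
  B = 51 − 6·94 = -513

-513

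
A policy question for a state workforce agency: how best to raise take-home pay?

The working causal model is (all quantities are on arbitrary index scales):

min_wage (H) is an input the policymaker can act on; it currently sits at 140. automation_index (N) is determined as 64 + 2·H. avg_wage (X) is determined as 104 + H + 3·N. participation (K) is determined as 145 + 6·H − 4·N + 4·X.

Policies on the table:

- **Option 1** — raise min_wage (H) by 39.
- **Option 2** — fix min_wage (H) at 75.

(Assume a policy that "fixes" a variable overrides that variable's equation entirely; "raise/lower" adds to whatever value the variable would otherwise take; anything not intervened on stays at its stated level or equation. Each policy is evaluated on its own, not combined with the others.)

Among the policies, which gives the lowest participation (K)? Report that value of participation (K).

Option 1 (H + 39):
  H = 140 + 39 = 179
  N = 64 + 2·179 = 422
  X = 104 + 179 + 3·422 = 1549
  K = 145 + 6·179 − 4·422 + 4·1549 = 5727
Option 2 (H := 75):
  H = 75
  N = 64 + 2·75 = 214
  X = 104 + 75 + 3·214 = 821
  K = 145 + 6·75 − 4·214 + 4·821 = 3023
Comparing — Option 1: K=5727, Option 2: K=3023. Lowest is 3023 (Option 2).

3023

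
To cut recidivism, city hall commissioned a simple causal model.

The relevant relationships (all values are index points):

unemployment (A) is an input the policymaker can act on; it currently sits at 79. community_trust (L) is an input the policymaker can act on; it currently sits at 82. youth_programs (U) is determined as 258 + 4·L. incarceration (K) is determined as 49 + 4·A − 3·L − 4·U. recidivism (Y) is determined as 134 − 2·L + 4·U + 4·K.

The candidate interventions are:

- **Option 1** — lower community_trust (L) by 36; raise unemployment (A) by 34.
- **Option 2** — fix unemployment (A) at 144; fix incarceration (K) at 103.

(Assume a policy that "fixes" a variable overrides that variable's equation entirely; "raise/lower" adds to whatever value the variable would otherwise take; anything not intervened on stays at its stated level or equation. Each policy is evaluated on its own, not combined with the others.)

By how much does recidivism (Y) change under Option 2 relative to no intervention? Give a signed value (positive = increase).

9312

Baseline:
  A = 79
  L = 82
  U = 258 + 4·82 = 586
  K = 49 + 4·79 − 3·82 − 4·586 = -2225
  Y = 134 − 2·82 + 4·586 + 4·(-2225) = -6586
Option 2 (A := 144, K := 103):
  A = 144
  L = 82
  U = 258 + 4·82 = 586
  K = 103
  Y = 134 − 2·82 + 4·586 + 4·103 = 2726
Change in Y: 2726 − (-6586) = 9312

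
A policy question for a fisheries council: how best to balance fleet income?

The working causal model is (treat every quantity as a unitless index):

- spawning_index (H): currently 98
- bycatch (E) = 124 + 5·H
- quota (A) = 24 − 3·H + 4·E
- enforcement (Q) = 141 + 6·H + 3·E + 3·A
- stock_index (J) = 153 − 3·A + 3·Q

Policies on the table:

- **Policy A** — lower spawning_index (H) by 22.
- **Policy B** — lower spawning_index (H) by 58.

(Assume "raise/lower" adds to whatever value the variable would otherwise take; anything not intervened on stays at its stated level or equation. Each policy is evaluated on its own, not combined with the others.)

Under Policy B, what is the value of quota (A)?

1200

Policy B (H − 58):
  H = 98 − 58 = 40
  E = 124 + 5·40 = 324
  A = 24 − 3·40 + 4·324 = 1200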